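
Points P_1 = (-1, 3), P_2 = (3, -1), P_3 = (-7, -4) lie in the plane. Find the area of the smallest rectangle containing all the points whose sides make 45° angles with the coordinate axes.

In coordinates u = x + y, v = x − y the rectangle is axis-aligned; the map (x,y)→(u,v) scales areas by 2.
u-values: 2, 2, -11; range = 2 − (-11) = 13.
v-values: -4, 4, -3; range = 4 − (-4) = 8.
Area = (13 × 8) / 2 = 52.

52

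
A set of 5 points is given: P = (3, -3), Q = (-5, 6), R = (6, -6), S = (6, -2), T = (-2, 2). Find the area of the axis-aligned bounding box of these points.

x ranges over [-5, 6], width 11.
y ranges over [-6, 6], height 12.
Area = 11 × 12 = 132.

132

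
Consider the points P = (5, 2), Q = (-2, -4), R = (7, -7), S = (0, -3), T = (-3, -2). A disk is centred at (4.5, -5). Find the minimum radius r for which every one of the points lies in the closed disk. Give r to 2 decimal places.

8.08

The required radius is the distance from (4.5, -5) to the farthest point.
Squared distances: 49.25, 43.25, 10.25, 24.25, 65.25.
Maximum is 65.25, attained at T.
r = √(65.25) ≈ 8.08.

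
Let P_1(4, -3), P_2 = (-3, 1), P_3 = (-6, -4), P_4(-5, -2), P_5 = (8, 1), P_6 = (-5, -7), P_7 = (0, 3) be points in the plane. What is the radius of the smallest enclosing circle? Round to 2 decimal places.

A smallest enclosing disk is always determined by at most three of the input points on its boundary.
The farthest pair is P_5–P_6 with squared distance 233. The circle on this segment as diameter has centre (1.5, -3) and r² = 233/4 = 58.25.
Check P_1: distance² to centre = 6.25 ≤ 58.25, so it lies inside.
All remaining points lie in this disk, and no smaller disk contains both endpoints, so this is the minimum enclosing circle.
r = √(58.25) ≈ 7.63.

7.63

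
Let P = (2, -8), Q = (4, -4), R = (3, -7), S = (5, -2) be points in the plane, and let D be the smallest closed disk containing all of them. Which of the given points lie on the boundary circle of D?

The minimum enclosing circle of a finite set is fixed by two of the points (as a diameter) or three (as a circumcircle).
The farthest pair is P–S with squared distance 45. The circle on this segment as diameter has centre (3.5, -5) and r² = 45/4 = 11.25.
Check Q: distance² to centre = 1.25 ≤ 11.25, so it lies inside.
All remaining points lie in this disk, and no smaller disk contains both endpoints, so this is the minimum enclosing circle.
The points at distance exactly r from the centre are P, S — 2 points.

P, S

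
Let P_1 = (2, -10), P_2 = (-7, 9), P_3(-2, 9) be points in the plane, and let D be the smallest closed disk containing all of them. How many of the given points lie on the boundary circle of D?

2

Side lengths²: P_1P_2² = 442, P_1P_3² = 377, P_2P_3² = 25.
Since P_1P_2² = 442 ≥ 377 + 25 = 402, the angle opposite P_1P_2 is not acute, so the smallest enclosing circle has P_1P_2 as diameter.
Centre = midpoint of P_1P_2 = (-2.5, -0.5), r² = 442/4 = 110.5.
The points at distance exactly r from the centre are P_1, P_2 — 2 points.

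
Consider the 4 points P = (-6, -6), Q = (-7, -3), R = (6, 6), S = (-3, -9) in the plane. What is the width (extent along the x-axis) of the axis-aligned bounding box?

13

max x = 6, min x = -7, so width = 13.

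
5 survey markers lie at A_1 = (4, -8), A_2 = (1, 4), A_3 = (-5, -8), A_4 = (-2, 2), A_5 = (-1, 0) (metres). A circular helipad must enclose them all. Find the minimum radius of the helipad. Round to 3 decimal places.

6.915

A smallest enclosing disk is always determined by at most three of the input points on its boundary.
The minimum enclosing circle is determined by three boundary points: A_1, A_2, A_3.
Their circumcentre is (-0.5, -2.75) with r² = 47.8125.
The farthest remaining point A_4 is at distance² 24.8125 ≤ 47.8125.
r = √(47.8125) ≈ 6.915.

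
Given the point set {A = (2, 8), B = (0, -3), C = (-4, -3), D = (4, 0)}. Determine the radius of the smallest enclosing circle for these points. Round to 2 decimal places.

A smallest enclosing disk is always determined by at most three of the input points on its boundary.
The farthest pair is A–C with squared distance 157. The circle on this segment as diameter has centre (-1, 2.5) and r² = 157/4 = 39.25.
Check B: distance² to centre = 31.25 ≤ 39.25, so it lies inside.
All remaining points lie in this disk, and no smaller disk contains both endpoints, so this is the minimum enclosing circle.
r = √(39.25) ≈ 6.26.

6.26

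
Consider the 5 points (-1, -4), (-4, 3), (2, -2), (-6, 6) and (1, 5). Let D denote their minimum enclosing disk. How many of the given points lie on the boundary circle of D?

3

The minimum enclosing circle is determined by three boundary points: (-1, -4), (2, -2), (-6, 6).
Their circumcentre is (-2.5, 1.5) with r² = 32.5.
The farthest remaining point (1, 5) is at distance² 24.5 ≤ 32.5.
The points at distance exactly r from the centre are (-1, -4), (2, -2), (-6, 6) — 3 points.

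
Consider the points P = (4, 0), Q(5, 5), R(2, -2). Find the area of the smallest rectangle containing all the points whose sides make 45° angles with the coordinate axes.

20

In coordinates u = x + y, v = x − y the rectangle is axis-aligned; the map (x,y)→(u,v) scales areas by 2.
u-values: 4, 10, 0; range = 10 − 0 = 10.
v-values: 4, 0, 4; range = 4 − 0 = 4.
Area = (10 × 4) / 2 = 20.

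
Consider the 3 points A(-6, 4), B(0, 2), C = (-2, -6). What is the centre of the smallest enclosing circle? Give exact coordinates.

Side lengths²: AB² = 40, AC² = 116, BC² = 68.
Since AC² = 116 ≥ 68 + 40 = 108, the angle opposite AC is not acute, so the smallest enclosing circle has AC as diameter.
Centre = midpoint of AC = (-4, -1), r² = 116/4 = 29.
Centre = (-4, -1).

(-4, -1)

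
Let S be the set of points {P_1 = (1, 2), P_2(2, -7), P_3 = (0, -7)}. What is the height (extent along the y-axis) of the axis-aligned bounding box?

9

max y = 2, min y = -7, so height = 9.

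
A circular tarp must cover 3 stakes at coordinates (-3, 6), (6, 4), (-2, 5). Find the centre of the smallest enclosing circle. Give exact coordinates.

(1.5, 5)

Call the three points A, B, C in the order given.
Side lengths²: AB² = 85, AC² = 2, BC² = 65.
Since AB² = 85 ≥ 65 + 2 = 67, the angle opposite AB is not acute, so the smallest enclosing circle has AB as diameter.
Centre = midpoint of AB = (1.5, 5), r² = 85/4 = 21.25.
Centre = (1.5, 5).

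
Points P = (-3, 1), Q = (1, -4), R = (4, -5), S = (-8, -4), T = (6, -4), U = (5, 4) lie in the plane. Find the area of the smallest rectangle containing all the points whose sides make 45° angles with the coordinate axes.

In coordinates u = x + y, v = x − y the rectangle is axis-aligned; the map (x,y)→(u,v) scales areas by 2.
u-values: -2, -3, -1, -12, 2, 9; range = 9 − (-12) = 21.
v-values: -4, 5, 9, -4, 10, 1; range = 10 − (-4) = 14.
Area = (21 × 14) / 2 = 147.

147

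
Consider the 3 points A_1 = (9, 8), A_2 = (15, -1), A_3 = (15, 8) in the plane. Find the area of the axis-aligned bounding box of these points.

54

x ranges over [9, 15], width 6.
y ranges over [-1, 8], height 9.
Area = 6 × 9 = 54.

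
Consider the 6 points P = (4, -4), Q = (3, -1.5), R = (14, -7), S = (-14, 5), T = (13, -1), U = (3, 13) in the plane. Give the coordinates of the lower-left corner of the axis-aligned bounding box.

x-range [-14, 14], y-range [-7, 13].
The lower-left corner is (-14, -7).

(-14, -7)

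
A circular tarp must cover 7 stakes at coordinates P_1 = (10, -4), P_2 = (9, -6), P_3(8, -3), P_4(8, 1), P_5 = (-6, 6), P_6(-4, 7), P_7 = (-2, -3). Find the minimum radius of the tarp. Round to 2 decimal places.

The minimum enclosing circle of a finite set is fixed by two of the points (as a diameter) or three (as a circumcircle).
The farthest pair is P_2–P_5 with squared distance 369. The circle on this segment as diameter has centre (1.5, 0) and r² = 369/4 = 92.25.
Check P_1: distance² to centre = 88.25 ≤ 92.25, so it lies inside.
All remaining points lie in this disk, and no smaller disk contains both endpoints, so this is the minimum enclosing circle.
r = √(92.25) ≈ 9.60.

9.60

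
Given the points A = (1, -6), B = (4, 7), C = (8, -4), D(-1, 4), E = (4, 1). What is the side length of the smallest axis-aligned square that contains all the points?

The bounding box has width 9 and height 13.
An axis-aligned square enclosing the set must have side ≥ max(width, height).
So the minimum side is max(9, 13) = 13.

13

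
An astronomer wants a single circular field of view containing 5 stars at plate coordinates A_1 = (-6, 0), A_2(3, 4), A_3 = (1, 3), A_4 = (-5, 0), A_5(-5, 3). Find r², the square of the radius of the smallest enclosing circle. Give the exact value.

A smallest enclosing disk is always determined by at most three of the input points on its boundary.
The farthest pair is A_1–A_2 with squared distance 97. The circle on this segment as diameter has centre (-1.5, 2) and r² = 97/4 = 24.25.
Check A_3: distance² to centre = 7.25 ≤ 24.25, so it lies inside.
All remaining points lie in this disk, and no smaller disk contains both endpoints, so this is the minimum enclosing circle.

24.25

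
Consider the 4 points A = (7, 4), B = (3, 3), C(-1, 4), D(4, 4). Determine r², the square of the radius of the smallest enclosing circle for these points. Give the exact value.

16

By Welzl's lemma the MEC is supported by two points (diametrically opposite) or three points (on a circumcircle).
The farthest pair is A–C with squared distance 64. The circle on this segment as diameter has centre (3, 4) and r² = 64/4 = 16.
Check B: distance² to centre = 1 ≤ 16, so it lies inside.
All remaining points lie in this disk, and no smaller disk contains both endpoints, so this is the minimum enclosing circle.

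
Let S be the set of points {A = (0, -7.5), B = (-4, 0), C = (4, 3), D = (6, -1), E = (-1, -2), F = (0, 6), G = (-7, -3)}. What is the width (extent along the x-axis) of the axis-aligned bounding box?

13

max x = 6, min x = -7, so width = 13.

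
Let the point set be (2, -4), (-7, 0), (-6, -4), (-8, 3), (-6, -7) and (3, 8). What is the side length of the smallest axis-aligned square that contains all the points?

15

The bounding box has width 11 and height 15.
An axis-aligned square enclosing the set must have side ≥ max(width, height).
So the minimum side is max(11, 15) = 15.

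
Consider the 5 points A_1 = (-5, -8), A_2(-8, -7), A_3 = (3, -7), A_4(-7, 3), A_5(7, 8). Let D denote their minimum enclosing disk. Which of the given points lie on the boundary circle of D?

A_2, A_5

The minimum enclosing circle of a finite set is fixed by two of the points (as a diameter) or three (as a circumcircle).
The farthest pair is A_2–A_5 with squared distance 450. The circle on this segment as diameter has centre (-0.5, 0.5) and r² = 450/4 = 112.5.
Check A_1: distance² to centre = 92.5 ≤ 112.5, so it lies inside.
All remaining points lie in this disk, and no smaller disk contains both endpoints, so this is the minimum enclosing circle.
The points at distance exactly r from the centre are A_2, A_5 — 2 points.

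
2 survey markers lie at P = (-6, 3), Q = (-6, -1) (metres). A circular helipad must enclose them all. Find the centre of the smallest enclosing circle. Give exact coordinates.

The smallest circle enclosing two points has them as diameter endpoints.
Centre = midpoint = (-6, 1); r² = |PQ|²/4 = 16/4 = 4.
Centre = (-6, 1).

(-6, 1)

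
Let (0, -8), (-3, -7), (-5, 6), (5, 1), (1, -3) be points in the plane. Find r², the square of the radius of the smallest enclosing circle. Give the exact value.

The minimum enclosing circle is determined by three boundary points: (0, -8), (-5, 6), (5, 1).
Their circumcentre is (-101/46, -41/46) with r² = 58565/1058.
The farthest remaining point (-3, -7) is at distance² 40165/1058 ≤ 58565/1058.

58565/1058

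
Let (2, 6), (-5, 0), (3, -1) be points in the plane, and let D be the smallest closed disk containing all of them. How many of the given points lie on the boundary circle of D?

Call the three points A, B, C in the order given.
Side lengths²: AB² = 85, AC² = 50, BC² = 65.
Since AB² = 85 < 65 + 50 = 115, the triangle is acute, so the smallest enclosing circle is the circumcircle.
Circumcentre = (-15/22, 45/22), r² = 5525/242.
The points at distance exactly r from the centre are (2, 6), (-5, 0), (3, -1) — 3 points.

3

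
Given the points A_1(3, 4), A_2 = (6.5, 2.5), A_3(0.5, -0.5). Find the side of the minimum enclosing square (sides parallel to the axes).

The bounding box has width 6 and height 4.5.
An axis-aligned square enclosing the set must have side ≥ max(width, height).
So the minimum side is max(6, 4.5) = 6.

6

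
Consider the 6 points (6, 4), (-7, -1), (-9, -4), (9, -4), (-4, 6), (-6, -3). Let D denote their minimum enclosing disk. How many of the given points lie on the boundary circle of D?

A smallest enclosing disk is always determined by at most three of the input points on its boundary.
The minimum enclosing circle is determined by three boundary points: (-9, -4), (9, -4), (-4, 6).
Their circumcentre is (0, -2.25) with r² = 84.0625.
The farthest remaining point (6, 4) is at distance² 75.0625 ≤ 84.0625.
The points at distance exactly r from the centre are (-9, -4), (9, -4), (-4, 6) — 3 points.

3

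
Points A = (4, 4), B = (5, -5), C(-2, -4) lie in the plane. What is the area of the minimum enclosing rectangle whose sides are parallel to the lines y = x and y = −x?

70

In coordinates u = x + y, v = x − y the rectangle is axis-aligned; the map (x,y)→(u,v) scales areas by 2.
u-values: 8, 0, -6; range = 8 − (-6) = 14.
v-values: 0, 10, 2; range = 10 − 0 = 10.
Area = (14 × 10) / 2 = 70.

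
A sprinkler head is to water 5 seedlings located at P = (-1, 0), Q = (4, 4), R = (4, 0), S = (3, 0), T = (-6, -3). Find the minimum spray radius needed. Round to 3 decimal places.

6.103

The minimum enclosing circle of a finite set is fixed by two of the points (as a diameter) or three (as a circumcircle).
The farthest pair is Q–T with squared distance 149. The circle on this segment as diameter has centre (-1, 0.5) and r² = 149/4 = 37.25.
Check P: distance² to centre = 0.25 ≤ 37.25, so it lies inside.
All remaining points lie in this disk, and no smaller disk contains both endpoints, so this is the minimum enclosing circle.
r = √(37.25) ≈ 6.103.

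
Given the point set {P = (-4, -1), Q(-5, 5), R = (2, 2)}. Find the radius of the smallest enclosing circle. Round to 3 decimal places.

Side lengths²: PQ² = 37, PR² = 45, QR² = 58.
Since QR² = 58 < 45 + 37 = 82, the triangle is acute, so the smallest enclosing circle is the circumcircle.
Circumcentre = (-51/26, 63/26), r² = 5365/338.
r = √(5365/338) ≈ 3.984.

3.984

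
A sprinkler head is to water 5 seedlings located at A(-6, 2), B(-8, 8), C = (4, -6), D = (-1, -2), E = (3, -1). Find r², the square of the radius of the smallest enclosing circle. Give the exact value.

85

The farthest pair is B–C with squared distance 340. The circle on this segment as diameter has centre (-2, 1) and r² = 340/4 = 85.
Check A: distance² to centre = 17 ≤ 85, so it lies inside.
All remaining points lie in this disk, and no smaller disk contains both endpoints, so this is the minimum enclosing circle.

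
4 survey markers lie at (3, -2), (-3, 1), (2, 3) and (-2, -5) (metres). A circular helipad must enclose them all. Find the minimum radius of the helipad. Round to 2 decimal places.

A smallest enclosing disk is always determined by at most three of the input points on its boundary.
The farthest pair is (2, 3)–(-2, -5) with squared distance 80. The circle on this segment as diameter has centre (0, -1) and r² = 80/4 = 20.
Check (3, -2): distance² to centre = 10 ≤ 20, so it lies inside.
All remaining points lie in this disk, and no smaller disk contains both endpoints, so this is the minimum enclosing circle.
r = √20 ≈ 4.47.

4.47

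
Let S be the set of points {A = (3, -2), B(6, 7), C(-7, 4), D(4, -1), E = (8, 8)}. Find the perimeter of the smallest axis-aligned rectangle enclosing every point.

Width = max x − min x = 8 − (-7) = 15.
Height = max y − min y = 8 − (-2) = 10.
Perimeter = 2(15 + 10) = 50.

50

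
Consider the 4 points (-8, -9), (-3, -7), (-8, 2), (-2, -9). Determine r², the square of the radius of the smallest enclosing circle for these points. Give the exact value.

39.25

The farthest pair is (-8, 2)–(-2, -9) with squared distance 157. The circle on this segment as diameter has centre (-5, -3.5) and r² = 157/4 = 39.25.
Check (-8, -9): distance² to centre = 39.25 ≤ 39.25, so it lies inside.
All remaining points lie in this disk, and no smaller disk contains both endpoints, so this is the minimum enclosing circle.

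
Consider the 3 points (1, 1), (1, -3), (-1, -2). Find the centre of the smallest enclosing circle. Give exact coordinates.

Call the three points A, B, C in the order given.
Side lengths²: AB² = 16, AC² = 13, BC² = 5.
Since AB² = 16 < 13 + 5 = 18, the triangle is acute, so the smallest enclosing circle is the circumcircle.
Circumcentre = (0.75, -1), r² = 4.0625.
Centre = (0.75, -1).

(0.75, -1)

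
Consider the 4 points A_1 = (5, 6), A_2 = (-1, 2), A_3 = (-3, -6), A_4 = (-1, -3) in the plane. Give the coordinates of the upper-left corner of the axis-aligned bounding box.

x-range [-3, 5], y-range [-6, 6].
The upper-left corner is (-3, 6).

(-3, 6)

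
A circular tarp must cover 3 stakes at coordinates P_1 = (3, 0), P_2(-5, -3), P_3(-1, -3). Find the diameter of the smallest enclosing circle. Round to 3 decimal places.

Side lengths²: P_1P_2² = 73, P_1P_3² = 25, P_2P_3² = 16.
Since P_1P_2² = 73 ≥ 25 + 16 = 41, the angle opposite P_1P_2 is not acute, so the smallest enclosing circle has P_1P_2 as diameter.
Centre = midpoint of P_1P_2 = (-1, -1.5), r² = 73/4 = 18.25.
Diameter = 2r = 2√(18.25) ≈ 8.544.

8.544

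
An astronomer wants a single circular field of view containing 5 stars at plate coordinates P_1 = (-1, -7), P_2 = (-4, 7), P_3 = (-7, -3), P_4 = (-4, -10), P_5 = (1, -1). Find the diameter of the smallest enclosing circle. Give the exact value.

By Welzl's lemma the MEC is supported by two points (diametrically opposite) or three points (on a circumcircle).
The farthest pair is P_2–P_4 with squared distance 289. The circle on this segment as diameter has centre (-4, -1.5) and r² = 289/4 = 72.25.
Check P_1: distance² to centre = 39.25 ≤ 72.25, so it lies inside.
All remaining points lie in this disk, and no smaller disk contains both endpoints, so this is the minimum enclosing circle.
Diameter = 2r = 2√(72.25) = 17.

17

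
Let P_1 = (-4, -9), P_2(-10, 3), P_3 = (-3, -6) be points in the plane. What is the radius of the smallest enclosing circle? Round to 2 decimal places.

6.71

Side lengths²: P_1P_2² = 180, P_1P_3² = 10, P_2P_3² = 130.
Since P_1P_2² = 180 ≥ 130 + 10 = 140, the angle opposite P_1P_2 is not acute, so the smallest enclosing circle has P_1P_2 as diameter.
Centre = midpoint of P_1P_2 = (-7, -3), r² = 180/4 = 45.
r = √45 ≈ 6.71.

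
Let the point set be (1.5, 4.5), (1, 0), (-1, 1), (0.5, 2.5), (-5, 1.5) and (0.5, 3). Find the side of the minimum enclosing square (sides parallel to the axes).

The bounding box has width 6.5 and height 4.5.
An axis-aligned square enclosing the set must have side ≥ max(width, height).
So the minimum side is max(6.5, 4.5) = 6.5.

6.5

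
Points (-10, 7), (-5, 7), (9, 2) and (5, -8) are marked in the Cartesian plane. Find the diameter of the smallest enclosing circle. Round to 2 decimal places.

21.38

By Welzl's lemma the MEC is supported by two points (diametrically opposite) or three points (on a circumcircle).
The minimum enclosing circle is determined by three boundary points: (-10, 7), (9, 2), (5, -8).
Their circumcentre is (-11/7, 3/7) with r² = 5597/49.
The farthest remaining point (-5, 7) is at distance² 2692/49 ≤ 5597/49.
Diameter = 2r = 2√(5597/49) ≈ 21.38.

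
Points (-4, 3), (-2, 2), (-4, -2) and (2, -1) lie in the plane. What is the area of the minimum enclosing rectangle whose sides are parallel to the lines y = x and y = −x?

In coordinates u = x + y, v = x − y the rectangle is axis-aligned; the map (x,y)→(u,v) scales areas by 2.
u-values: -1, 0, -6, 1; range = 1 − (-6) = 7.
v-values: -7, -4, -2, 3; range = 3 − (-7) = 10.
Area = (7 × 10) / 2 = 35.

35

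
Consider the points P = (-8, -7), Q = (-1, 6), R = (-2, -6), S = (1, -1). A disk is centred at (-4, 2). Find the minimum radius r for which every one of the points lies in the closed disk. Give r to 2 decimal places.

The required radius is the distance from (-4, 2) to the farthest point.
Squared distances: 97, 25, 68, 34.
Maximum is 97, attained at P.
r = √97 ≈ 9.85.

9.85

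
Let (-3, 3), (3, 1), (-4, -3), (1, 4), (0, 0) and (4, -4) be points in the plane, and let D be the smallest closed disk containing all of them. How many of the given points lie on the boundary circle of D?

3

The minimum enclosing circle is determined by three boundary points: (-3, 3), (-4, -3), (4, -4).
Their circumcentre is (5/14, -9/14) with r² = 2405/98.
The farthest remaining point (1, 4) is at distance² 2153/98 ≤ 2405/98.
The points at distance exactly r from the centre are (-3, 3), (-4, -3), (4, -4) — 3 points.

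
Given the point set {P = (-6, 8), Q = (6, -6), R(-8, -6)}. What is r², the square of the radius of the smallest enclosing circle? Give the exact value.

4250/49

Side lengths²: PQ² = 340, PR² = 200, QR² = 196.
Since PQ² = 340 < 200 + 196 = 396, the triangle is acute, so the smallest enclosing circle is the circumcircle.
Circumcentre = (-1, 1/7), r² = 4250/49.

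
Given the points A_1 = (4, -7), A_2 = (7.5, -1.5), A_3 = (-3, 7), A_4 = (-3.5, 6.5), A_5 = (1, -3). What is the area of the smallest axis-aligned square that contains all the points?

The bounding box has width 11 and height 14.
An axis-aligned square enclosing the set must have side ≥ max(width, height).
So the minimum side is max(11, 14) = 14.
Area = 14² = 196.

196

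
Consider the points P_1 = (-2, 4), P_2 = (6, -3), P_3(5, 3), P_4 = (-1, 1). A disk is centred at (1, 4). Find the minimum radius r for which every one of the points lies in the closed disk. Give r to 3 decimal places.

The required radius is the distance from (1, 4) to the farthest point.
Squared distances: 9, 74, 17, 13.
Maximum is 74, attained at P_2.
r = √74 ≈ 8.602.

8.602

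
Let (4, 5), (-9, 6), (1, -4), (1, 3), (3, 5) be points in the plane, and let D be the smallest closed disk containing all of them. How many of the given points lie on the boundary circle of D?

By Welzl's lemma the MEC is supported by two points (diametrically opposite) or three points (on a circumcircle).
The minimum enclosing circle is determined by three boundary points: (4, 5), (-9, 6), (1, -4).
Their circumcentre is (-2.75, 2.25) with r² = 53.125.
The farthest remaining point (3, 5) is at distance² 40.625 ≤ 53.125.
The points at distance exactly r from the centre are (4, 5), (-9, 6), (1, -4) — 3 points.

3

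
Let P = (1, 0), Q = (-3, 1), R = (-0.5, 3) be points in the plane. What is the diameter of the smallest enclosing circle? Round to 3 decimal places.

Side lengths²: PQ² = 17, PR² = 11.25, QR² = 10.25.
Since PQ² = 17 < 11.25 + 10.25 = 21.5, the triangle is acute, so the smallest enclosing circle is the circumcircle.
Circumcentre = (-25/28, 13/14), r² = 3485/784.
Diameter = 2r = 2√(3485/784) ≈ 4.217.

4.217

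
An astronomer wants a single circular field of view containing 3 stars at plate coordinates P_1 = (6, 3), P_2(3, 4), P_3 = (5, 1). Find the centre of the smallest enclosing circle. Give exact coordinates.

Side lengths²: P_1P_2² = 10, P_1P_3² = 5, P_2P_3² = 13.
Since P_2P_3² = 13 < 10 + 5 = 15, the triangle is acute, so the smallest enclosing circle is the circumcircle.
Circumcentre = (59/14, 37/14), r² = 325/98.
Centre = (59/14, 37/14).

(59/14, 37/14)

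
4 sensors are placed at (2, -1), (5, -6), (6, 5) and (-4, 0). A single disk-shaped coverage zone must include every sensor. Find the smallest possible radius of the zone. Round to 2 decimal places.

A smallest enclosing disk is always determined by at most three of the input points on its boundary.
The minimum enclosing circle is determined by three boundary points: (5, -6), (6, 5), (-4, 0).
Their circumcentre is (33/14, -3/14) with r² = 3965/98.
The farthest remaining point (2, -1) is at distance² 73/98 ≤ 3965/98.
r = √(3965/98) ≈ 6.36.

6.36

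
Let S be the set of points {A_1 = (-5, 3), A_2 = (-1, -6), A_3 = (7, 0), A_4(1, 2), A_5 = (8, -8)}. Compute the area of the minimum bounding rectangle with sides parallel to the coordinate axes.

143

x ranges over [-5, 8], width 13.
y ranges over [-8, 3], height 11.
Area = 13 × 11 = 143.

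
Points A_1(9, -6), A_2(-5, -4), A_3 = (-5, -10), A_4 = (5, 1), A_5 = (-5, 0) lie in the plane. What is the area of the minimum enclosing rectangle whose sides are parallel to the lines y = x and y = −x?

In coordinates u = x + y, v = x − y the rectangle is axis-aligned; the map (x,y)→(u,v) scales areas by 2.
u-values: 3, -9, -15, 6, -5; range = 6 − (-15) = 21.
v-values: 15, -1, 5, 4, -5; range = 15 − (-5) = 20.
Area = (21 × 20) / 2 = 210.

210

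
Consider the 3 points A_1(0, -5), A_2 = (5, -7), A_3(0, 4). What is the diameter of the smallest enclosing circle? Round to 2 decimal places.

Side lengths²: A_1A_2² = 29, A_1A_3² = 81, A_2A_3² = 146.
Since A_2A_3² = 146 ≥ 81 + 29 = 110, the angle opposite A_2A_3 is not acute, so the smallest enclosing circle has A_2A_3 as diameter.
Centre = midpoint of A_2A_3 = (2.5, -1.5), r² = 146/4 = 36.5.
Diameter = 2r = 2√(36.5) ≈ 12.08.

12.08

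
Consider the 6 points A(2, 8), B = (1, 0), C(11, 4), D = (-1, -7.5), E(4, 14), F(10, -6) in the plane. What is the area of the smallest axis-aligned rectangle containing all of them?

x ranges over [-1, 11], width 12.
y ranges over [-7.5, 14], height 21.5.
Area = 12 × 21.5 = 258.

258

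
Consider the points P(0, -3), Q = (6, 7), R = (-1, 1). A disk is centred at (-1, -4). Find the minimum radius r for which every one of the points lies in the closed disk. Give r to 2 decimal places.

The required radius is the distance from (-1, -4) to the farthest point.
Squared distances: 2, 170, 25.
Maximum is 170, attained at Q.
r = √170 ≈ 13.04.

13.04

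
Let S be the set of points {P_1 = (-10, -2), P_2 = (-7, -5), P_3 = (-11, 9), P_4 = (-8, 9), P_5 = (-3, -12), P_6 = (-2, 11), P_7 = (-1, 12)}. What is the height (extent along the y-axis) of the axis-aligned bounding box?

24

max y = 12, min y = -12, so height = 24.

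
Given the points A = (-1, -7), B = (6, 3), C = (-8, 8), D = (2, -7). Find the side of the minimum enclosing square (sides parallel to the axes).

15

The bounding box has width 14 and height 15.
An axis-aligned square enclosing the set must have side ≥ max(width, height).
So the minimum side is max(14, 15) = 15.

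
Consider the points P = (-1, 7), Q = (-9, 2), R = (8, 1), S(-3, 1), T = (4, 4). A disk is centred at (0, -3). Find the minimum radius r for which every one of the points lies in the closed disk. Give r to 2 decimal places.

The required radius is the distance from (0, -3) to the farthest point.
Squared distances: 101, 106, 80, 25, 65.
Maximum is 106, attained at Q.
r = √106 ≈ 10.30.

10.30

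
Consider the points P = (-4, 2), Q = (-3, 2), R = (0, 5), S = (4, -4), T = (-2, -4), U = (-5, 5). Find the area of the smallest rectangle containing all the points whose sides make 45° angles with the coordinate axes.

99

In coordinates u = x + y, v = x − y the rectangle is axis-aligned; the map (x,y)→(u,v) scales areas by 2.
u-values: -2, -1, 5, 0, -6, 0; range = 5 − (-6) = 11.
v-values: -6, -5, -5, 8, 2, -10; range = 8 − (-10) = 18.
Area = (11 × 18) / 2 = 99.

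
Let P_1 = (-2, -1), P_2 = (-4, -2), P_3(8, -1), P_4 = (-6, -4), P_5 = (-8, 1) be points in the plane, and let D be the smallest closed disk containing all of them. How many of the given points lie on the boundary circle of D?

2

A smallest enclosing disk is always determined by at most three of the input points on its boundary.
The farthest pair is P_3–P_5 with squared distance 260. The circle on this segment as diameter has centre (0, 0) and r² = 260/4 = 65.
Check P_1: distance² to centre = 5 ≤ 65, so it lies inside.
All remaining points lie in this disk, and no smaller disk contains both endpoints, so this is the minimum enclosing circle.
The points at distance exactly r from the centre are P_3, P_5 — 2 points.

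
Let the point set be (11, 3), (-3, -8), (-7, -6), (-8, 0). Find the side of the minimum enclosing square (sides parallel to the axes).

19

The bounding box has width 19 and height 11.
An axis-aligned square enclosing the set must have side ≥ max(width, height).
So the minimum side is max(19, 11) = 19.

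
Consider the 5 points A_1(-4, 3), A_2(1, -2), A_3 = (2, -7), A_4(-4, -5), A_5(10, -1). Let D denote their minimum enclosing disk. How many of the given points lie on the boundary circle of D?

The minimum enclosing circle is determined by three boundary points: A_1, A_4, A_5.
Their circumcentre is (17/7, -1) with r² = 2809/49.
The farthest remaining point A_3 is at distance² 1773/49 ≤ 2809/49.
The points at distance exactly r from the centre are A_1, A_4, A_5 — 3 points.

3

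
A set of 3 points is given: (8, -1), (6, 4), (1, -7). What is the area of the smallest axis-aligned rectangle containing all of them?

77

x ranges over [1, 8], width 7.
y ranges over [-7, 4], height 11.
Area = 7 × 11 = 77.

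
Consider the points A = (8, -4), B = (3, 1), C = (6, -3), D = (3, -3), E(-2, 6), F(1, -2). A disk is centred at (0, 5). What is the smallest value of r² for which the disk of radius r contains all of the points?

The required radius is the distance from (0, 5) to the farthest point.
Squared distances: 145, 25, 100, 73, 5, 50.
Maximum is 145, attained at A.

145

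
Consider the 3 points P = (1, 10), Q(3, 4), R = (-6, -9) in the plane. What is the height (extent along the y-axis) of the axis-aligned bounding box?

19

max y = 10, min y = -9, so height = 19.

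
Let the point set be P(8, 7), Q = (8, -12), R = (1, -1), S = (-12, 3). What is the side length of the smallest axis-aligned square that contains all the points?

The bounding box has width 20 and height 19.
An axis-aligned square enclosing the set must have side ≥ max(width, height).
So the minimum side is max(20, 19) = 20.

20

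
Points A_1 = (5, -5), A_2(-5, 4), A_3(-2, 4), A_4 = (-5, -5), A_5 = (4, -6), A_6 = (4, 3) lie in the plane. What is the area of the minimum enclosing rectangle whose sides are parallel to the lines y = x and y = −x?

In coordinates u = x + y, v = x − y the rectangle is axis-aligned; the map (x,y)→(u,v) scales areas by 2.
u-values: 0, -1, 2, -10, -2, 7; range = 7 − (-10) = 17.
v-values: 10, -9, -6, 0, 10, 1; range = 10 − (-9) = 19.
Area = (17 × 19) / 2 = 161.5.

161.5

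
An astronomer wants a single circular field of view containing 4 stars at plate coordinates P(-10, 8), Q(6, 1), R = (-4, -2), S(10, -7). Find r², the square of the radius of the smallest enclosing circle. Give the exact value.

156.25

The farthest pair is P–S with squared distance 625. The circle on this segment as diameter has centre (0, 0.5) and r² = 625/4 = 156.25.
Check Q: distance² to centre = 36.25 ≤ 156.25, so it lies inside.
All remaining points lie in this disk, and no smaller disk contains both endpoints, so this is the minimum enclosing circle.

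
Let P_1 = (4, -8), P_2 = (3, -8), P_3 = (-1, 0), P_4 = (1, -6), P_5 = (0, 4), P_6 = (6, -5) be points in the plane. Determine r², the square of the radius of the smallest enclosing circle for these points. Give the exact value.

40

The minimum enclosing circle of a finite set is fixed by two of the points (as a diameter) or three (as a circumcircle).
The farthest pair is P_1–P_5 with squared distance 160. The circle on this segment as diameter has centre (2, -2) and r² = 160/4 = 40.
Check P_2: distance² to centre = 37 ≤ 40, so it lies inside.
All remaining points lie in this disk, and no smaller disk contains both endpoints, so this is the minimum enclosing circle.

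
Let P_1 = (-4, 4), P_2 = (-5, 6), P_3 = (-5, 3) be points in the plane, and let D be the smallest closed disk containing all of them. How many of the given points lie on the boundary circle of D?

Side lengths²: P_1P_2² = 5, P_1P_3² = 2, P_2P_3² = 9.
Since P_2P_3² = 9 ≥ 5 + 2 = 7, the angle opposite P_2P_3 is not acute, so the smallest enclosing circle has P_2P_3 as diameter.
Centre = midpoint of P_2P_3 = (-5, 4.5), r² = 9/4 = 2.25.
The points at distance exactly r from the centre are P_2, P_3 — 2 points.

2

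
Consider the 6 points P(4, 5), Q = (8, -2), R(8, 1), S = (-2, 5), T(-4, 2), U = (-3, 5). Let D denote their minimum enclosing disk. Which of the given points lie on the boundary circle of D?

By Welzl's lemma the MEC is supported by two points (diametrically opposite) or three points (on a circumcircle).
The farthest pair is Q–U with squared distance 170. The circle on this segment as diameter has centre (2.5, 1.5) and r² = 170/4 = 42.5.
Check P: distance² to centre = 14.5 ≤ 42.5, so it lies inside.
All remaining points lie in this disk, and no smaller disk contains both endpoints, so this is the minimum enclosing circle.
The points at distance exactly r from the centre are Q, T, U — 3 points.

Q, T, U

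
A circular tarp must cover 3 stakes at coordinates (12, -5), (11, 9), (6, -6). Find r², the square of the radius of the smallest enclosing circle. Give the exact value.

62.5

Call the three points A, B, C in the order given.
Side lengths²: AB² = 197, AC² = 37, BC² = 250.
Since BC² = 250 ≥ 197 + 37 = 234, the angle opposite BC is not acute, so the smallest enclosing circle has BC as diameter.
Centre = midpoint of BC = (8.5, 1.5), r² = 250/4 = 62.5.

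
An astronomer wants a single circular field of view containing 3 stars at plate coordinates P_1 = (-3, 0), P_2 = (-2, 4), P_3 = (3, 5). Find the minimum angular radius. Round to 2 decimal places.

Side lengths²: P_1P_2² = 17, P_1P_3² = 61, P_2P_3² = 26.
Since P_1P_3² = 61 ≥ 26 + 17 = 43, the angle opposite P_1P_3 is not acute, so the smallest enclosing circle has P_1P_3 as diameter.
Centre = midpoint of P_1P_3 = (0, 2.5), r² = 61/4 = 15.25.
r = √(15.25) ≈ 3.91.

3.91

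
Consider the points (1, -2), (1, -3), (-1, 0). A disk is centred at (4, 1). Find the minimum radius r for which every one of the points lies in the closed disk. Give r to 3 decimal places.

5.099

The required radius is the distance from (4, 1) to the farthest point.
Squared distances: 18, 25, 26.
Maximum is 26, attained at (-1, 0).
r = √26 ≈ 5.099.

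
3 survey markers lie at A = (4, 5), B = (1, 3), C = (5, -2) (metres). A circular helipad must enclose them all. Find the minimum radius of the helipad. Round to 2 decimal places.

Side lengths²: AB² = 13, AC² = 50, BC² = 41.
Since AC² = 50 < 41 + 13 = 54, the triangle is acute, so the smallest enclosing circle is the circumcircle.
Circumcentre = (193/46, 67/46), r² = 13325/1058.
r = √(13325/1058) ≈ 3.55.

3.55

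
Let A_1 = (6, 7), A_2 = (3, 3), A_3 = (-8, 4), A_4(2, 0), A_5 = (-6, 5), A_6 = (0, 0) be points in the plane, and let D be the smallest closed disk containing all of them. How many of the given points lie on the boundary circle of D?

2

A smallest enclosing disk is always determined by at most three of the input points on its boundary.
The farthest pair is A_1–A_3 with squared distance 205. The circle on this segment as diameter has centre (-1, 5.5) and r² = 205/4 = 51.25.
Check A_2: distance² to centre = 22.25 ≤ 51.25, so it lies inside.
All remaining points lie in this disk, and no smaller disk contains both endpoints, so this is the minimum enclosing circle.
The points at distance exactly r from the centre are A_1, A_3 — 2 points.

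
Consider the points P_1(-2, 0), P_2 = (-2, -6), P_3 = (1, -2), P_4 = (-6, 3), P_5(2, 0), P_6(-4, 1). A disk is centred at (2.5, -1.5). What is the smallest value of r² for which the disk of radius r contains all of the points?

The required radius is the distance from (2.5, -1.5) to the farthest point.
Squared distances: 22.5, 40.5, 2.5, 92.5, 2.5, 48.5.
Maximum is 92.5, attained at P_4.

92.5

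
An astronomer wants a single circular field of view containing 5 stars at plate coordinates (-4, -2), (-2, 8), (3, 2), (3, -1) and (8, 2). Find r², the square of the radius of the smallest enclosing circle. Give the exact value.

2210/49

A smallest enclosing disk is always determined by at most three of the input points on its boundary.
The minimum enclosing circle is determined by three boundary points: (-4, -2), (-2, 8), (8, 2).
Their circumcentre is (9/7, 15/7) with r² = 2210/49.
The farthest remaining point (3, -1) is at distance² 628/49 ≤ 2210/49.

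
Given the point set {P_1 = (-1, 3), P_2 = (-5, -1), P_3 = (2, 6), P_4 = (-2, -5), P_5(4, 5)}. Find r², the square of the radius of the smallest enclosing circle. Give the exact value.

A smallest enclosing disk is always determined by at most three of the input points on its boundary.
The minimum enclosing circle is determined by three boundary points: P_3, P_4, P_5.
Their circumcentre is (11/26, 9/26) with r² = 11645/338.
The farthest remaining point P_2 is at distance² 10553/338 ≤ 11645/338.

11645/338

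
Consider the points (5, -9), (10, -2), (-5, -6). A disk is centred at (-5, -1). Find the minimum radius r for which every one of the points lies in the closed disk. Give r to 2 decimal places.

The required radius is the distance from (-5, -1) to the farthest point.
Squared distances: 164, 226, 25.
Maximum is 226, attained at (10, -2).
r = √226 ≈ 15.03.

15.03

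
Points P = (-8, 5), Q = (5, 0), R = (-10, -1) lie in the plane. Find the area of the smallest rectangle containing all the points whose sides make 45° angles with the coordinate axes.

144

In coordinates u = x + y, v = x − y the rectangle is axis-aligned; the map (x,y)→(u,v) scales areas by 2.
u-values: -3, 5, -11; range = 5 − (-11) = 16.
v-values: -13, 5, -9; range = 5 − (-13) = 18.
Area = (16 × 18) / 2 = 144.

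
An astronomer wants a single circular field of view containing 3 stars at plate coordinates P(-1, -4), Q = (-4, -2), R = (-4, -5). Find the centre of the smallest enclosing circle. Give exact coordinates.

Side lengths²: PQ² = 13, PR² = 10, QR² = 9.
Since PQ² = 13 < 10 + 9 = 19, the triangle is acute, so the smallest enclosing circle is the circumcircle.
Circumcentre = (-17/6, -3.5), r² = 65/18.
Centre = (-17/6, -3.5).

(-17/6, -3.5)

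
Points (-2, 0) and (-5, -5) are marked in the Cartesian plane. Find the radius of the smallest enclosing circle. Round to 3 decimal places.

2.915

The smallest circle enclosing two points has them as diameter endpoints.
Centre = midpoint = (-3.5, -2.5); r² = |(-2, 0)−(-5, -5)|²/4 = 34/4 = 8.5.
r = √(8.5) ≈ 2.915.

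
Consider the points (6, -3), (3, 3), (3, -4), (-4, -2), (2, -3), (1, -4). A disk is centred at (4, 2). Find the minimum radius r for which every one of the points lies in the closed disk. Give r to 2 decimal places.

8.94

The required radius is the distance from (4, 2) to the farthest point.
Squared distances: 29, 2, 37, 80, 29, 45.
Maximum is 80, attained at (-4, -2).
r = √80 ≈ 8.94.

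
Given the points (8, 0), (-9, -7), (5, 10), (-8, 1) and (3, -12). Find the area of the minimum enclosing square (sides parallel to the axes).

The bounding box has width 17 and height 22.
An axis-aligned square enclosing the set must have side ≥ max(width, height).
So the minimum side is max(17, 22) = 22.
Area = 22² = 484.

484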